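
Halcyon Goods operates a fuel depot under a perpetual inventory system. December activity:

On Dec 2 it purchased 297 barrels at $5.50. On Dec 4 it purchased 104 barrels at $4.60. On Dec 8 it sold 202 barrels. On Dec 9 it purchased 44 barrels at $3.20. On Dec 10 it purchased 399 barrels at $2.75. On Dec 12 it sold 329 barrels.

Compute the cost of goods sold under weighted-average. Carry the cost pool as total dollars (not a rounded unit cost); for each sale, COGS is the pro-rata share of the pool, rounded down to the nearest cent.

After Dec 2: 297 on hand, pool $1,633.50 (≈ $5.5000 each)
After Dec 4: 401 on hand, pool $2,111.90 (≈ $5.2666 each)
Dec 8, sell 202: 202/401 × $2,111.90 → $1,063.84
After Dec 9: 243 on hand, pool $1,188.86 (≈ $4.8924 each)
After Dec 10: 642 on hand, pool $2,286.11 (≈ $3.5609 each)
Dec 12, sell 329: 329/642 × $2,286.11 → $1,171.54
Total COGS = $1,063.84 + $1,171.54 = $2,235.38
Ending inventory (cost pool remaining) = $1,114.57
Check: goods available $3,349.95 = COGS $2,235.38 + ending $1,114.57

COGS = $2,235.38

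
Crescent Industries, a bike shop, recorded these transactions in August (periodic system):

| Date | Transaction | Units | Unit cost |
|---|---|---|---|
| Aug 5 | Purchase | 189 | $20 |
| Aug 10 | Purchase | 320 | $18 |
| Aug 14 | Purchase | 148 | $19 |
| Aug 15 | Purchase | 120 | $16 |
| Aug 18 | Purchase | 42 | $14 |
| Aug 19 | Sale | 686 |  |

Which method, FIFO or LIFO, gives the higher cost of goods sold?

FIFO

FIFO COGS: 189 @ $20 + 320 @ $18 + 148 @ $19 + 29 @ $16 = $12,816
LIFO COGS: 42 @ $14 + 120 @ $16 + 148 @ $19 + 320 @ $18 + 56 @ $20 = $12,200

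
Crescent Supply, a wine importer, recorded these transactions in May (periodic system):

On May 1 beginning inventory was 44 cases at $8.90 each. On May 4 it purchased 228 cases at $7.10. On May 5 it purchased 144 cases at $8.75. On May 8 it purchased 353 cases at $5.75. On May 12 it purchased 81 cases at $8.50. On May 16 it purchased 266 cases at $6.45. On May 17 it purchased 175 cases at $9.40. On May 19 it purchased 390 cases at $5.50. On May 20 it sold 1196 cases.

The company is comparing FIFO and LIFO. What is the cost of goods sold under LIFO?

FIFO COGS: 44 @ $8.90 + 228 @ $7.10 + 144 @ $8.75 + 353 @ $5.75 + 81 @ $8.50 + 266 @ $6.45 + 80 @ $9.40 = $8,456.35
LIFO COGS: 390 @ $5.50 + 175 @ $9.40 + 266 @ $6.45 + 81 @ $8.50 + 284 @ $5.75 = $7,827.20

COGS = $7,827.20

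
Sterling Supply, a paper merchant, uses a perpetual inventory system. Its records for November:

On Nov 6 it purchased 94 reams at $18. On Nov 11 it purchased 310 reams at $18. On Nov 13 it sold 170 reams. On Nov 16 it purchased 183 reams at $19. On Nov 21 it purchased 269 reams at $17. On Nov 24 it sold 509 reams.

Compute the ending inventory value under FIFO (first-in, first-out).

Nov 13, 170 sold [FIFO — oldest first]: 94 @ $18 + 76 @ $18 = $3,060
Nov 24, 509 sold [FIFO — oldest first]: 234 @ $18 + 183 @ $19 + 92 @ $17 = $9,253
Total COGS = $3,060 + $9,253 = $12,313
Ending inventory: 177 @ $17 = $3,009
Check: goods available $15,322 = COGS $12,313 + ending $3,009

Ending inventory = $3,009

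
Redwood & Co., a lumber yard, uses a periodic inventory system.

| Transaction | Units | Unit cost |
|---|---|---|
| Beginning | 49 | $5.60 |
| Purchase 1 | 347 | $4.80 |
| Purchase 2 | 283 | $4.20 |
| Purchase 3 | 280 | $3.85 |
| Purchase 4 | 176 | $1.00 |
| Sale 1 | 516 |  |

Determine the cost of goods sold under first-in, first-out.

Sale 1 (516) [FIFO — oldest first]: 49 @ $5.60 + 347 @ $4.80 + 120 @ $4.20 = $2,444.00
Ending inventory: 163 @ $4.20 + 280 @ $3.85 + 176 @ $1.00 = $1,938.60
Check: goods available $4,382.60 = COGS $2,444.00 + ending $1,938.60

COGS = $2,444.00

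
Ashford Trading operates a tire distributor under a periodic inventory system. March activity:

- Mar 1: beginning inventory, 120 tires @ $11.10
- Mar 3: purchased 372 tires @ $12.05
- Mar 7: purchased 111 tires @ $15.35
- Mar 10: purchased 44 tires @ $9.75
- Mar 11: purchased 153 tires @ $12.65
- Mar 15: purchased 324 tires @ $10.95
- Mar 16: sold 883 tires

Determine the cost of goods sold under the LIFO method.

COGS = $10,640.65

Mar 16, 883 sold [LIFO — newest first]: 324 @ $10.95 + 153 @ $12.65 + 44 @ $9.75 + 111 @ $15.35 + 251 @ $12.05 = $10,640.65
Ending inventory: 120 @ $11.10 + 121 @ $12.05 = $2,790.05
Check: goods available $13,430.70 = COGS $10,640.65 + ending $2,790.05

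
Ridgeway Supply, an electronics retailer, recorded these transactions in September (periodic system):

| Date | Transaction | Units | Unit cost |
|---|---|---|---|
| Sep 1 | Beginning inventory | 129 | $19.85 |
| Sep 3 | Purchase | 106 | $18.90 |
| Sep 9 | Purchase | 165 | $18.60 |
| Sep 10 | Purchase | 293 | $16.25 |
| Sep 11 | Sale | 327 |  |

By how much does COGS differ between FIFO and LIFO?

FIFO COGS: 129 @ $19.85 + 106 @ $18.90 + 92 @ $18.60 = $6,275.25
LIFO COGS: 293 @ $16.25 + 34 @ $18.60 = $5,393.65
Difference = |$6,275.25 − $5,393.65| = $881.60

$881.60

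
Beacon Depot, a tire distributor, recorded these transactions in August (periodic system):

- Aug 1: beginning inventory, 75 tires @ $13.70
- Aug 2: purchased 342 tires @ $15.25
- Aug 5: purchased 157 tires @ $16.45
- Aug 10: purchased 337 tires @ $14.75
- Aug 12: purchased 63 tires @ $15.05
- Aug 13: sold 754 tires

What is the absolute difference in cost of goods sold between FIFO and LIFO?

FIFO COGS: 75 @ $13.70 + 342 @ $15.25 + 157 @ $16.45 + 180 @ $14.75 = $11,480.65
LIFO COGS: 63 @ $15.05 + 337 @ $14.75 + 157 @ $16.45 + 197 @ $15.25 = $11,505.80
Difference = |$11,480.65 − $11,505.80| = $25.15

$25.15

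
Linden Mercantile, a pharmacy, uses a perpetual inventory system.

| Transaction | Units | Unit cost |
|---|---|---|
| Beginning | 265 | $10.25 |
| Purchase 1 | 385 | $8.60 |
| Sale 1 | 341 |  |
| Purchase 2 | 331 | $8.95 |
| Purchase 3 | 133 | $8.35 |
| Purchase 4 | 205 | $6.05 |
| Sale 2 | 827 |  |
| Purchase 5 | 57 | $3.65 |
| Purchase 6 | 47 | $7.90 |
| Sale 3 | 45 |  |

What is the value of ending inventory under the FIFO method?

Ending inventory = $1,220.65

Sale 1 (341) [FIFO — oldest first]: 265 @ $10.25 + 76 @ $8.60 = $3,369.85
Sale 2 (827) [FIFO — oldest first]: 309 @ $8.60 + 331 @ $8.95 + 133 @ $8.35 + 54 @ $6.05 = $7,057.10
Sale 3 (45) [FIFO — oldest first]: 45 @ $6.05 = $272.25
Total COGS = $3,369.85 + $7,057.10 + $272.25 = $10,699.20
Ending inventory: 106 @ $6.05 + 57 @ $3.65 + 47 @ $7.90 = $1,220.65
Check: goods available $11,919.85 = COGS $10,699.20 + ending $1,220.65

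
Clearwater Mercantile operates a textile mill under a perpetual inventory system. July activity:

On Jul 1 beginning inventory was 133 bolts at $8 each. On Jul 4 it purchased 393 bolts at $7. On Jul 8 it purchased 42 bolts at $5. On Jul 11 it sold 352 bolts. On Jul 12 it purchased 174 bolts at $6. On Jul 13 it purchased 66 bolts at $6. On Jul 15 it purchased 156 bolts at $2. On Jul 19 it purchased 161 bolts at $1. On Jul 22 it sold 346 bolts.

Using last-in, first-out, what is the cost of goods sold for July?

COGS = $3,027

Jul 11, 352 sold [LIFO — newest first]: 42 @ $5 + 310 @ $7 = $2,380
Jul 22, 346 sold [LIFO — newest first]: 161 @ $1 + 156 @ $2 + 29 @ $6 = $647
Total COGS = $2,380 + $647 = $3,027
Ending inventory: 133 @ $8 + 83 @ $7 + 174 @ $6 + 37 @ $6 = $2,911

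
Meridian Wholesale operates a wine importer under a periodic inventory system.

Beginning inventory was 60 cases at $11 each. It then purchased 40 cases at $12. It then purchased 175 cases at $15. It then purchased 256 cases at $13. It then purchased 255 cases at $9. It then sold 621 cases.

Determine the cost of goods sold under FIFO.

COGS = $7,903

Sale 1 (621) [FIFO — oldest first]: 60 @ $11 + 40 @ $12 + 175 @ $15 + 256 @ $13 + 90 @ $9 = $7,903
Ending inventory: 165 @ $9 = $1,485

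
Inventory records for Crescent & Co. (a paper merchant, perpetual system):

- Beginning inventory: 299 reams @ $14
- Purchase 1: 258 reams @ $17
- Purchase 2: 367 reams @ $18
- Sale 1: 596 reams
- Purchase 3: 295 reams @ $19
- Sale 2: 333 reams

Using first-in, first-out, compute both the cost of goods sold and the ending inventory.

Sale 1 (596) [FIFO — oldest first]: 299 @ $14 + 258 @ $17 + 39 @ $18 = $9,274
Sale 2 (333) [FIFO — oldest first]: 328 @ $18 + 5 @ $19 = $5,999
Total COGS = $9,274 + $5,999 = $15,273
Ending inventory: 290 @ $19 = $5,510
Check: goods available $20,783 = COGS $15,273 + ending $5,510

COGS = $15,273; ending inventory = $5,510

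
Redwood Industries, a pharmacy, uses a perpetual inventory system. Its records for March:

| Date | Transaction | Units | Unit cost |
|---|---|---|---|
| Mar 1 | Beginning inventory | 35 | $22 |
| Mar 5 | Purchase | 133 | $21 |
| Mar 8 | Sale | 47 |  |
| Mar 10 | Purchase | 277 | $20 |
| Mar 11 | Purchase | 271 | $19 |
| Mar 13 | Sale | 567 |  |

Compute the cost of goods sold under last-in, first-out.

Mar 8, 47 sold [LIFO — newest first]: 47 @ $21 = $987
Mar 13, 567 sold [LIFO — newest first]: 271 @ $19 + 277 @ $20 + 19 @ $21 = $11,088
Total COGS = $987 + $11,088 = $12,075
Ending inventory: 35 @ $22 + 67 @ $21 = $2,177
Check: goods available $14,252 = COGS $12,075 + ending $2,177

COGS = $12,075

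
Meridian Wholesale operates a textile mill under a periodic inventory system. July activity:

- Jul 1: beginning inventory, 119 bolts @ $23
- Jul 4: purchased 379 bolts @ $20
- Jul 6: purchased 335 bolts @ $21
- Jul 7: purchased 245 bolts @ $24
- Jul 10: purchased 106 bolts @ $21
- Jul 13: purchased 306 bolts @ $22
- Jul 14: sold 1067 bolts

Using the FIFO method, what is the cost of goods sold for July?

COGS = $22,968

Jul 14, 1067 sold [FIFO — oldest first]: 119 @ $23 + 379 @ $20 + 335 @ $21 + 234 @ $24 = $22,968
Ending inventory: 11 @ $24 + 106 @ $21 + 306 @ $22 = $9,222
Check: goods available $32,190 = COGS $22,968 + ending $9,222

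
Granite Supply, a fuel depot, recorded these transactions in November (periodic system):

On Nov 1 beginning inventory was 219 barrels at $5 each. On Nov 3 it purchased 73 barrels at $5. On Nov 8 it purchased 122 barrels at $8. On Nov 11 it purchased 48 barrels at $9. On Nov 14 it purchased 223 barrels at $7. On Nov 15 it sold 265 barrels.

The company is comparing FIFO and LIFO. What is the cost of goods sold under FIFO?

FIFO COGS: 219 @ $5 + 46 @ $5 = $1,325
LIFO COGS: 223 @ $7 + 42 @ $9 = $1,939

COGS = $1,325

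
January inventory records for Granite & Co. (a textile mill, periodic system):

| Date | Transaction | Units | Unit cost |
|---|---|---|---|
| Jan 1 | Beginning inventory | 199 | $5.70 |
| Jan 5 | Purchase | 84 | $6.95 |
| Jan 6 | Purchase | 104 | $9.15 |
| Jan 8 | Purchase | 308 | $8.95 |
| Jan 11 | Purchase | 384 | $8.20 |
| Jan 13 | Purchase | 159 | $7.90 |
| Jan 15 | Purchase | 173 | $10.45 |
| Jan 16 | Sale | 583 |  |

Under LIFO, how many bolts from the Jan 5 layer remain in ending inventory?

Jan 16, 583 sold [LIFO — newest first]: 173 @ $10.45 + 159 @ $7.90 + 251 @ $8.20 = $5,122.15
Ending inventory: 199 @ $5.70 + 84 @ $6.95 + 104 @ $9.15 + 308 @ $8.95 + 133 @ $8.20 = $6,516.90

84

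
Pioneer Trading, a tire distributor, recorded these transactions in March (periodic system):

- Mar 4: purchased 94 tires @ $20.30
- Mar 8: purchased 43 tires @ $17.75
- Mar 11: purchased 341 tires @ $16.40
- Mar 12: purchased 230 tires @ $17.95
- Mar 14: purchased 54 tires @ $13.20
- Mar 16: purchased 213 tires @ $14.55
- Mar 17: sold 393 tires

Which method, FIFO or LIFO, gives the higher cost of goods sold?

FIFO COGS: 94 @ $20.30 + 43 @ $17.75 + 256 @ $16.40 = $6,869.85
LIFO COGS: 213 @ $14.55 + 54 @ $13.20 + 126 @ $17.95 = $6,073.65

FIFO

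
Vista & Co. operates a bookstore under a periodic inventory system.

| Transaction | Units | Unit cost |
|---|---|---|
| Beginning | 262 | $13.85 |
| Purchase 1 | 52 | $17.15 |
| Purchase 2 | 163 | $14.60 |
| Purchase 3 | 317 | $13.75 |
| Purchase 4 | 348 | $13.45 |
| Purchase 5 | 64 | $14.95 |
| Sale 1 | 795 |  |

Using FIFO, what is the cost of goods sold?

COGS = $11,272.50

Sale 1 (795) [FIFO — oldest first]: 262 @ $13.85 + 52 @ $17.15 + 163 @ $14.60 + 317 @ $13.75 + 1 @ $13.45 = $11,272.50
Ending inventory: 347 @ $13.45 + 64 @ $14.95 = $5,623.95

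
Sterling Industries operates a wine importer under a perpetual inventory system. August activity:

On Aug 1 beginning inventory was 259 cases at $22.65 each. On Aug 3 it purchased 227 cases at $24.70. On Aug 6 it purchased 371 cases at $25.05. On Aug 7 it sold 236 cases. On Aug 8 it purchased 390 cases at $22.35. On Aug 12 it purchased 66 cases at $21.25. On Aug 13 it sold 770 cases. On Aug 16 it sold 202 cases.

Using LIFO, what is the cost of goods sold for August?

Aug 7, 236 sold [LIFO — newest first]: 236 @ $25.05 = $5,911.80
Aug 13, 770 sold [LIFO — newest first]: 66 @ $21.25 + 390 @ $22.35 + 135 @ $25.05 + 179 @ $24.70 = $17,922.05
Aug 16, 202 sold [LIFO — newest first]: 48 @ $24.70 + 154 @ $22.65 = $4,673.70
Total COGS = $5,911.80 + $17,922.05 + $4,673.70 = $28,507.55
Ending inventory: 105 @ $22.65 = $2,378.25

COGS = $28,507.55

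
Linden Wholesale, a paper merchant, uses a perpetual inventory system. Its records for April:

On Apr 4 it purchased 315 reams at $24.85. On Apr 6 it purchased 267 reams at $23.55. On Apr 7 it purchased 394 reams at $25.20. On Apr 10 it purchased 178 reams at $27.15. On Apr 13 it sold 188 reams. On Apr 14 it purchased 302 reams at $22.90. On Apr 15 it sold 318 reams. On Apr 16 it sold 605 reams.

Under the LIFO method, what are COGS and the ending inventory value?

COGS = $27,258.65; ending inventory = $8,534.25

Apr 13, 188 sold [LIFO — newest first]: 178 @ $27.15 + 10 @ $25.20 = $5,084.70
Apr 15, 318 sold [LIFO — newest first]: 302 @ $22.90 + 16 @ $25.20 = $7,319.00
Apr 16, 605 sold [LIFO — newest first]: 368 @ $25.20 + 237 @ $23.55 = $14,854.95
Total COGS = $5,084.70 + $7,319.00 + $14,854.95 = $27,258.65
Ending inventory: 315 @ $24.85 + 30 @ $23.55 = $8,534.25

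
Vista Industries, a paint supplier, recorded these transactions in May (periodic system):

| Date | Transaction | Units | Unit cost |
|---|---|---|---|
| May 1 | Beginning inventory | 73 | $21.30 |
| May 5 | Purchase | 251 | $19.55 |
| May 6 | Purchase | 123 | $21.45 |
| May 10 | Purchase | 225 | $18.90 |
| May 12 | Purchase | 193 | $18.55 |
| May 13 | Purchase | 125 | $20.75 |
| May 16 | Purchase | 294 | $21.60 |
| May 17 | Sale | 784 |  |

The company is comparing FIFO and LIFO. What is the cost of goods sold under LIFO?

FIFO COGS: 73 @ $21.30 + 251 @ $19.55 + 123 @ $21.45 + 225 @ $18.90 + 112 @ $18.55 = $15,430.40
LIFO COGS: 294 @ $21.60 + 125 @ $20.75 + 193 @ $18.55 + 172 @ $18.90 = $15,775.10

COGS = $15,775.10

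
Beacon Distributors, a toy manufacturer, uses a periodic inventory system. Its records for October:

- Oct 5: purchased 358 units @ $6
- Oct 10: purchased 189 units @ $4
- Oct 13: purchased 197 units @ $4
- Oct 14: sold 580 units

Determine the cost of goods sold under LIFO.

Oct 14, 580 sold [LIFO — newest first]: 197 @ $4 + 189 @ $4 + 194 @ $6 = $2,708
Ending inventory: 164 @ $6 = $984

COGS = $2,708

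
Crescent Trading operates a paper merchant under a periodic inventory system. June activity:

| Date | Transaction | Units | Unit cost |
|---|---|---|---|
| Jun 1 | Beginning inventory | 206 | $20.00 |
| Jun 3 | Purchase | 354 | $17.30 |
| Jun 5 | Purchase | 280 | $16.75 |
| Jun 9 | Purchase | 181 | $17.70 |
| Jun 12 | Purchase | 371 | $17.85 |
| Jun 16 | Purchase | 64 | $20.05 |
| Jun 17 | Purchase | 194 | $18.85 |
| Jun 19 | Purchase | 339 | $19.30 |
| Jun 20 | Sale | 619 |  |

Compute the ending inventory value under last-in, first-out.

Ending inventory = $24,367.55

Jun 20, 619 sold [LIFO — newest first]: 339 @ $19.30 + 194 @ $18.85 + 64 @ $20.05 + 22 @ $17.85 = $11,875.50
Ending inventory: 206 @ $20.00 + 354 @ $17.30 + 280 @ $16.75 + 181 @ $17.70 + 349 @ $17.85 = $24,367.55
Check: goods available $36,243.05 = COGS $11,875.50 + ending $24,367.55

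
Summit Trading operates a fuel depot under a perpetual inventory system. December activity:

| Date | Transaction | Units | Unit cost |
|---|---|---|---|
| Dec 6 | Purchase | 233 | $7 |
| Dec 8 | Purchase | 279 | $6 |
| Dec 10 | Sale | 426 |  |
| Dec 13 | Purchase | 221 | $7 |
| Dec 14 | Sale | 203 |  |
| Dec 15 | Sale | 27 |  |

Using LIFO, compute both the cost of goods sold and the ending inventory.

Dec 10, 426 sold [LIFO — newest first]: 279 @ $6 + 147 @ $7 = $2,703
Dec 14, 203 sold [LIFO — newest first]: 203 @ $7 = $1,421
Dec 15, 27 sold [LIFO — newest first]: 18 @ $7 + 9 @ $7 = $189
Total COGS = $2,703 + $1,421 + $189 = $4,313
Ending inventory: 77 @ $7 = $539

COGS = $4,313; ending inventory = $539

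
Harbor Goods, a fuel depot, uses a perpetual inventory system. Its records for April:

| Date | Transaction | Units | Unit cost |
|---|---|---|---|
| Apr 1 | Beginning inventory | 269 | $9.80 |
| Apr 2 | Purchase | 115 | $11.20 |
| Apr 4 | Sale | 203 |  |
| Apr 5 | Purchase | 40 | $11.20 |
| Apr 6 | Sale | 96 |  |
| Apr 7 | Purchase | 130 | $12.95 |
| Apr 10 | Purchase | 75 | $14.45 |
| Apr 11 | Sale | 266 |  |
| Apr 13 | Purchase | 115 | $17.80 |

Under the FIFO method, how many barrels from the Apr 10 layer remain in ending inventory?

64

Apr 4, 203 sold [FIFO — oldest first]: 203 @ $9.80 = $1,989.40
Apr 6, 96 sold [FIFO — oldest first]: 66 @ $9.80 + 30 @ $11.20 = $982.80
Apr 11, 266 sold [FIFO — oldest first]: 85 @ $11.20 + 40 @ $11.20 + 130 @ $12.95 + 11 @ $14.45 = $3,242.45
Total COGS = $1,989.40 + $982.80 + $3,242.45 = $6,214.65
Ending inventory: 64 @ $14.45 + 115 @ $17.80 = $2,971.80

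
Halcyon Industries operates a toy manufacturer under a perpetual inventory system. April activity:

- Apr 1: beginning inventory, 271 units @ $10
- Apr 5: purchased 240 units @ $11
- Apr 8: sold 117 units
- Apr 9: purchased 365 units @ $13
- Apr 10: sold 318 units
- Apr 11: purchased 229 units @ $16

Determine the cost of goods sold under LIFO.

COGS = $5,421

Apr 8, 117 sold [LIFO — newest first]: 117 @ $11 = $1,287
Apr 10, 318 sold [LIFO — newest first]: 318 @ $13 = $4,134
Total COGS = $1,287 + $4,134 = $5,421
Ending inventory: 271 @ $10 + 123 @ $11 + 47 @ $13 + 229 @ $16 = $8,338
Check: goods available $13,759 = COGS $5,421 + ending $8,338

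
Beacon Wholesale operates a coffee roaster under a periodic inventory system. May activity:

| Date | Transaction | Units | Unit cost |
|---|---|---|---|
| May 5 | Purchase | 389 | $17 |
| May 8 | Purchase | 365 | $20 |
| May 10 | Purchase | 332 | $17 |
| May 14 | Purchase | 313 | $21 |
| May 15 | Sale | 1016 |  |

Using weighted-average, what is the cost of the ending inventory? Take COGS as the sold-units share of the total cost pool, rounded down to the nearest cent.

Ending inventory = $7,153.54

May 15, sell 1016: 1016/1399 × $26,130.00 → $18,976.46
Ending inventory (cost pool remaining) = $7,153.54
Check: goods available $26,130.00 = COGS $18,976.46 + ending $7,153.54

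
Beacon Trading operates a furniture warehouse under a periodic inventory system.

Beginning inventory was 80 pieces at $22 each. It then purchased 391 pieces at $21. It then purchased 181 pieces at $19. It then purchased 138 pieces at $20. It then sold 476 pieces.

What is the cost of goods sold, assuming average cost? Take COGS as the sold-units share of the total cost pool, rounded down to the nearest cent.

COGS = $9,742.93

Sale 1, sell 476: 476/790 × $16,170.00 → $9,742.93
Ending inventory (cost pool remaining) = $6,427.07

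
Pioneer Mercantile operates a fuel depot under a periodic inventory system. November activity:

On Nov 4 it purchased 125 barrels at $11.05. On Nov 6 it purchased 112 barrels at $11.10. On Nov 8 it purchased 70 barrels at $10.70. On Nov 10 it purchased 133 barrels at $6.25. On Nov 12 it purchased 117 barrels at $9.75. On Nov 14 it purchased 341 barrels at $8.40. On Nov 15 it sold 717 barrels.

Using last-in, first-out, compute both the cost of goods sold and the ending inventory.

Nov 15, 717 sold [LIFO — newest first]: 341 @ $8.40 + 117 @ $9.75 + 133 @ $6.25 + 70 @ $10.70 + 56 @ $11.10 = $6,207.00
Ending inventory: 125 @ $11.05 + 56 @ $11.10 = $2,002.85
Check: goods available $8,209.85 = COGS $6,207.00 + ending $2,002.85

COGS = $6,207.00; ending inventory = $2,002.85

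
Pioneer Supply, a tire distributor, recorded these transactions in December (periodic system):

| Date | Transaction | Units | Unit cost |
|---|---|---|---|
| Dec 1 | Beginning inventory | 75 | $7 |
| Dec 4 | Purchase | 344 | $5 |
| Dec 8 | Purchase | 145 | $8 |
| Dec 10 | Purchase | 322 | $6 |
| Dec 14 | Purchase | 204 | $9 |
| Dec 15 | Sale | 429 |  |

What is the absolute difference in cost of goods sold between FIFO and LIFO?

FIFO COGS: 75 @ $7 + 344 @ $5 + 10 @ $8 = $2,325
LIFO COGS: 204 @ $9 + 225 @ $6 = $3,186
Difference = |$2,325 − $3,186| = $861

$861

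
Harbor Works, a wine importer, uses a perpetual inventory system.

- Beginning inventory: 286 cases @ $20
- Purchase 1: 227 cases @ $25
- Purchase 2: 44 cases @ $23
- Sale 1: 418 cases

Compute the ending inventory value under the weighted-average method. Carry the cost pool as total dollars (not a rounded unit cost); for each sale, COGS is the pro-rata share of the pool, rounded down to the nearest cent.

Ending inventory = $3,096.19

After Beginning: 286 on hand, pool $5,720.00 (≈ $20.0000 each)
After Purchase 1: 513 on hand, pool $11,395.00 (≈ $22.2125 each)
After Purchase 2: 557 on hand, pool $12,407.00 (≈ $22.2747 each)
Sale 1, sell 418: 418/557 × $12,407.00 → $9,310.81
Ending inventory (cost pool remaining) = $3,096.19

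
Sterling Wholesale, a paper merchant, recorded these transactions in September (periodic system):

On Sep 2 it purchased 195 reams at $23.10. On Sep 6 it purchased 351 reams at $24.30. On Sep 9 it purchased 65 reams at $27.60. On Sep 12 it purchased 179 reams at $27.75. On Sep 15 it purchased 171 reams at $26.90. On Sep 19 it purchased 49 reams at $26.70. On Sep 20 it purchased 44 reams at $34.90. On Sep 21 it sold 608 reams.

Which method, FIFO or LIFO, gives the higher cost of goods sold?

FIFO COGS: 195 @ $23.10 + 351 @ $24.30 + 62 @ $27.60 = $14,745.00
LIFO COGS: 44 @ $34.90 + 49 @ $26.70 + 171 @ $26.90 + 179 @ $27.75 + 65 @ $27.60 + 100 @ $24.30 = $16,635.05

LIFO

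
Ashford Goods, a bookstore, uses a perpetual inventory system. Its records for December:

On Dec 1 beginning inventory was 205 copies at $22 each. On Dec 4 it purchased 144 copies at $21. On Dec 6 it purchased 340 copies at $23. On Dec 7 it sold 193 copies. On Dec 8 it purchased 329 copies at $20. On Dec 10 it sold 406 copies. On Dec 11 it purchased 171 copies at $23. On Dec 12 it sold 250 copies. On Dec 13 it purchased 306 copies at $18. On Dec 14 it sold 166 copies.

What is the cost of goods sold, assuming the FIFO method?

Dec 7, 193 sold [FIFO — oldest first]: 193 @ $22 = $4,246
Dec 10, 406 sold [FIFO — oldest first]: 12 @ $22 + 144 @ $21 + 250 @ $23 = $9,038
Dec 12, 250 sold [FIFO — oldest first]: 90 @ $23 + 160 @ $20 = $5,270
Dec 14, 166 sold [FIFO — oldest first]: 166 @ $20 = $3,320
Total COGS = $4,246 + $9,038 + $5,270 + $3,320 = $21,874
Ending inventory: 3 @ $20 + 171 @ $23 + 306 @ $18 = $9,501

COGS = $21,874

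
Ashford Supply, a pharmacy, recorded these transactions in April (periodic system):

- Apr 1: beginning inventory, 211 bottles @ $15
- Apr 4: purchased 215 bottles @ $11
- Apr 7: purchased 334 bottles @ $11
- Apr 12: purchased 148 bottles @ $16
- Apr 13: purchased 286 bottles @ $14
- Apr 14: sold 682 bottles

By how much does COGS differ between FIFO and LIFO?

$754

FIFO COGS: 211 @ $15 + 215 @ $11 + 256 @ $11 = $8,346
LIFO COGS: 286 @ $14 + 148 @ $16 + 248 @ $11 = $9,100
Difference = |$8,346 − $9,100| = $754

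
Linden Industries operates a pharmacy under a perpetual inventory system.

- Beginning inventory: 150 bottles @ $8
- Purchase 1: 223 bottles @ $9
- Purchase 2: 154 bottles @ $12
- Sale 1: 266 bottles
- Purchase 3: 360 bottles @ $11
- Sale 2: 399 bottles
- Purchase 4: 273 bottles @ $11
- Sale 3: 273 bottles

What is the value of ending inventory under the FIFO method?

Ending inventory = $2,442

Sale 1 (266) [FIFO — oldest first]: 150 @ $8 + 116 @ $9 = $2,244
Sale 2 (399) [FIFO — oldest first]: 107 @ $9 + 154 @ $12 + 138 @ $11 = $4,329
Sale 3 (273) [FIFO — oldest first]: 222 @ $11 + 51 @ $11 = $3,003
Total COGS = $2,244 + $4,329 + $3,003 = $9,576
Ending inventory: 222 @ $11 = $2,442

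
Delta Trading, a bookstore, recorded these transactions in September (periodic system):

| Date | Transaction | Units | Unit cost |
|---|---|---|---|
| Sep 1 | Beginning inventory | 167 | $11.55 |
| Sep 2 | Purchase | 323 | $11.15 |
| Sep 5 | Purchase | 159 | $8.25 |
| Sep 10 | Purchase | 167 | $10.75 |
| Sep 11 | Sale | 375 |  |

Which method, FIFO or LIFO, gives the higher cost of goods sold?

FIFO

FIFO COGS: 167 @ $11.55 + 208 @ $11.15 = $4,248.05
LIFO COGS: 167 @ $10.75 + 159 @ $8.25 + 49 @ $11.15 = $3,653.35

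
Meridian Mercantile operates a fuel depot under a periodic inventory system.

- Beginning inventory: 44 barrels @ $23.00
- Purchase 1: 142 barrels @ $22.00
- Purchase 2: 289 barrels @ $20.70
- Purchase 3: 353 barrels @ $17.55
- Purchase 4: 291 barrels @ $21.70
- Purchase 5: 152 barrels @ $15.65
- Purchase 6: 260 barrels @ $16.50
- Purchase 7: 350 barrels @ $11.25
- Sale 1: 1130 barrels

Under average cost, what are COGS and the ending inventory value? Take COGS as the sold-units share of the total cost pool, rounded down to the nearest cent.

Sale 1, sell 1130: 1130/1881 × $33,234.45 → $19,965.40
Ending inventory (cost pool remaining) = $13,269.05
Check: goods available $33,234.45 = COGS $19,965.40 + ending $13,269.05

COGS = $19,965.40; ending inventory = $13,269.05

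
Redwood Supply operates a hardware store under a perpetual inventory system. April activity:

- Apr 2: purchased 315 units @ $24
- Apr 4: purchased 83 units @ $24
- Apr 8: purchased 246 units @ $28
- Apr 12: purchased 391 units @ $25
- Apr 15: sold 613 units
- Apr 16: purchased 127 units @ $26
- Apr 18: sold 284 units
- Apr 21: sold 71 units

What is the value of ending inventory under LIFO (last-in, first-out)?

Ending inventory = $4,656

Apr 15, 613 sold [LIFO — newest first]: 391 @ $25 + 222 @ $28 = $15,991
Apr 18, 284 sold [LIFO — newest first]: 127 @ $26 + 24 @ $28 + 83 @ $24 + 50 @ $24 = $7,166
Apr 21, 71 sold [LIFO — newest first]: 71 @ $24 = $1,704
Total COGS = $15,991 + $7,166 + $1,704 = $24,861
Ending inventory: 194 @ $24 = $4,656
Check: goods available $29,517 = COGS $24,861 + ending $4,656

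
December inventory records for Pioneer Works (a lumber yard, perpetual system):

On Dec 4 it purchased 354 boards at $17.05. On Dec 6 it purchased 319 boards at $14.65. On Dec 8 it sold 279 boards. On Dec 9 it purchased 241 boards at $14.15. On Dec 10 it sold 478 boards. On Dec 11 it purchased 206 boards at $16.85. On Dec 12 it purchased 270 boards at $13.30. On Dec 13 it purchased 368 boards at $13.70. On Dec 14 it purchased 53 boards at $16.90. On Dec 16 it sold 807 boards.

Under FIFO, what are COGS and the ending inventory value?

Dec 8, 279 sold [FIFO — oldest first]: 279 @ $17.05 = $4,756.95
Dec 10, 478 sold [FIFO — oldest first]: 75 @ $17.05 + 319 @ $14.65 + 84 @ $14.15 = $7,140.70
Dec 16, 807 sold [FIFO — oldest first]: 157 @ $14.15 + 206 @ $16.85 + 270 @ $13.30 + 174 @ $13.70 = $11,667.45
Total COGS = $4,756.95 + $7,140.70 + $11,667.45 = $23,565.10
Ending inventory: 194 @ $13.70 + 53 @ $16.90 = $3,553.50

COGS = $23,565.10; ending inventory = $3,553.50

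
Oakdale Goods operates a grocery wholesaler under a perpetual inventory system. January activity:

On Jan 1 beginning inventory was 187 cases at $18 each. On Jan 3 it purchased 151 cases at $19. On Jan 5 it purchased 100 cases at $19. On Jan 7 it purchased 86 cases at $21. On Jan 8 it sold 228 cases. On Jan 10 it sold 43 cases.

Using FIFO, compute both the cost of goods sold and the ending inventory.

Jan 8, 228 sold [FIFO — oldest first]: 187 @ $18 + 41 @ $19 = $4,145
Jan 10, 43 sold [FIFO — oldest first]: 43 @ $19 = $817
Total COGS = $4,145 + $817 = $4,962
Ending inventory: 67 @ $19 + 100 @ $19 + 86 @ $21 = $4,979
Check: goods available $9,941 = COGS $4,962 + ending $4,979

COGS = $4,962; ending inventory = $4,979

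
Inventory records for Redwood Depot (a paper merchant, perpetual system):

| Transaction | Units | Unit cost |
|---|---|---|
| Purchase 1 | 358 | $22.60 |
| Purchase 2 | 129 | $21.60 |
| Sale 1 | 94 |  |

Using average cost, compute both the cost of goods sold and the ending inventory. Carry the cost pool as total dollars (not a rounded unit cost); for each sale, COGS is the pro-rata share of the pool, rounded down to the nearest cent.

COGS = $2,099.50; ending inventory = $8,777.70

After Purchase 1: 358 on hand, pool $8,090.80 (≈ $22.6000 each)
After Purchase 2: 487 on hand, pool $10,877.20 (≈ $22.3351 each)
Sale 1, sell 94: 94/487 × $10,877.20 → $2,099.50
Ending inventory (cost pool remaining) = $8,777.70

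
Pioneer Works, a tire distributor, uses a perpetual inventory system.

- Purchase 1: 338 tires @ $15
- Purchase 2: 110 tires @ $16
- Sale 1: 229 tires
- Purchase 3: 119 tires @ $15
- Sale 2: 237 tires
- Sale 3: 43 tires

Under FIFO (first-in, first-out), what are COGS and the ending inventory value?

Sale 1 (229) [FIFO — oldest first]: 229 @ $15 = $3,435
Sale 2 (237) [FIFO — oldest first]: 109 @ $15 + 110 @ $16 + 18 @ $15 = $3,665
Sale 3 (43) [FIFO — oldest first]: 43 @ $15 = $645
Total COGS = $3,435 + $3,665 + $645 = $7,745
Ending inventory: 58 @ $15 = $870
Check: goods available $8,615 = COGS $7,745 + ending $870

COGS = $7,745; ending inventory = $870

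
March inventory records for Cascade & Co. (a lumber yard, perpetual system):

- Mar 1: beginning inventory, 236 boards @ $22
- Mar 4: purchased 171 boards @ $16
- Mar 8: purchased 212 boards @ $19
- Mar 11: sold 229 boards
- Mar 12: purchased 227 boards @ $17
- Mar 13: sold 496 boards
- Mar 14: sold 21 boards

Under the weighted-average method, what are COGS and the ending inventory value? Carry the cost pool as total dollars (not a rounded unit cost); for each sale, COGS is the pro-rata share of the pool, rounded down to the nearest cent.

COGS = $13,968.66; ending inventory = $1,846.34

After Mar 1: 236 on hand, pool $5,192.00 (≈ $22.0000 each)
After Mar 4: 407 on hand, pool $7,928.00 (≈ $19.4791 each)
After Mar 8: 619 on hand, pool $11,956.00 (≈ $19.3150 each)
Mar 11, sell 229: 229/619 × $11,956.00 → $4,423.14
After Mar 12: 617 on hand, pool $11,391.86 (≈ $18.4633 each)
Mar 13, sell 496: 496/617 × $11,391.86 → $9,157.79
Mar 14, sell 21: 21/121 × $2,234.07 → $387.73
Total COGS = $4,423.14 + $9,157.79 + $387.73 = $13,968.66
Ending inventory (cost pool remaining) = $1,846.34
Check: goods available $15,815.00 = COGS $13,968.66 + ending $1,846.34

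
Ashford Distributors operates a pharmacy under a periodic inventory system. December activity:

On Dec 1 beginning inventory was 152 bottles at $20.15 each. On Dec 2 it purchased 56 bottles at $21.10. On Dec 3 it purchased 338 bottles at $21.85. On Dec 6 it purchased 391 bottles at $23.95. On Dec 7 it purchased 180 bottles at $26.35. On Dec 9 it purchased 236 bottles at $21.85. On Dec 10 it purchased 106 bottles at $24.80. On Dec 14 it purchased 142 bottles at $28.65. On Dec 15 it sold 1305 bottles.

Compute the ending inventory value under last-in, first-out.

Dec 15, 1305 sold [LIFO — newest first]: 142 @ $28.65 + 106 @ $24.80 + 236 @ $21.85 + 180 @ $26.35 + 391 @ $23.95 + 250 @ $21.85 = $31,423.65
Ending inventory: 152 @ $20.15 + 56 @ $21.10 + 88 @ $21.85 = $6,167.20
Check: goods available $37,590.85 = COGS $31,423.65 + ending $6,167.20

Ending inventory = $6,167.20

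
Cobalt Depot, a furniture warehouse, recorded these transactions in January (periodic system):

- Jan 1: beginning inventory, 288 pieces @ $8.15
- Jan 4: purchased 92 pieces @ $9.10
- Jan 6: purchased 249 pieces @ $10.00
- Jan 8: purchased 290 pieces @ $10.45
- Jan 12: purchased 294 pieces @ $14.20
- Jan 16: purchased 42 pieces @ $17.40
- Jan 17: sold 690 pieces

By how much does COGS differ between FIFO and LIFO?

FIFO COGS: 288 @ $8.15 + 92 @ $9.10 + 249 @ $10.00 + 61 @ $10.45 = $6,311.85
LIFO COGS: 42 @ $17.40 + 294 @ $14.20 + 290 @ $10.45 + 64 @ $10.00 = $8,576.10
Difference = |$6,311.85 − $8,576.10| = $2,264.25

$2,264.25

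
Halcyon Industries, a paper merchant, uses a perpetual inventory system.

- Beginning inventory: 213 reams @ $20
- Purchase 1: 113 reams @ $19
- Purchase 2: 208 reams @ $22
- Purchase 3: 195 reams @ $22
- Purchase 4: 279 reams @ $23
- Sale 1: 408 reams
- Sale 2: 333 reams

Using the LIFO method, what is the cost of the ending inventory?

Sale 1 (408) [LIFO — newest first]: 279 @ $23 + 129 @ $22 = $9,255
Sale 2 (333) [LIFO — newest first]: 66 @ $22 + 208 @ $22 + 59 @ $19 = $7,149
Total COGS = $9,255 + $7,149 = $16,404
Ending inventory: 213 @ $20 + 54 @ $19 = $5,286

Ending inventory = $5,286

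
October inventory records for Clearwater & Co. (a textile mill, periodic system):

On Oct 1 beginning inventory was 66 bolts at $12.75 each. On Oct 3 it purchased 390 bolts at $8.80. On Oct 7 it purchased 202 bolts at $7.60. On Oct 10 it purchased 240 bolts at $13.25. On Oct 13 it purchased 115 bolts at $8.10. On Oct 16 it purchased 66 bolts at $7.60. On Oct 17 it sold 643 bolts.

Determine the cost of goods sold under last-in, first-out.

COGS = $6,324.30

Oct 17, 643 sold [LIFO — newest first]: 66 @ $7.60 + 115 @ $8.10 + 240 @ $13.25 + 202 @ $7.60 + 20 @ $8.80 = $6,324.30
Ending inventory: 66 @ $12.75 + 370 @ $8.80 = $4,097.50
Check: goods available $10,421.80 = COGS $6,324.30 + ending $4,097.50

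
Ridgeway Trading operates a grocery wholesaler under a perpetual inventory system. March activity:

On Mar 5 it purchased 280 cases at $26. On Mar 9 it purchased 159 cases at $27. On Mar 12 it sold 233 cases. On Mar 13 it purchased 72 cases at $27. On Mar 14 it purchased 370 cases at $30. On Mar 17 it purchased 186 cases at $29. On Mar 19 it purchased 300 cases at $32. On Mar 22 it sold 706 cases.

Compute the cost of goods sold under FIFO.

Mar 12, 233 sold [FIFO — oldest first]: 233 @ $26 = $6,058
Mar 22, 706 sold [FIFO — oldest first]: 47 @ $26 + 159 @ $27 + 72 @ $27 + 370 @ $30 + 58 @ $29 = $20,241
Total COGS = $6,058 + $20,241 = $26,299
Ending inventory: 128 @ $29 + 300 @ $32 = $13,312
Check: goods available $39,611 = COGS $26,299 + ending $13,312

COGS = $26,299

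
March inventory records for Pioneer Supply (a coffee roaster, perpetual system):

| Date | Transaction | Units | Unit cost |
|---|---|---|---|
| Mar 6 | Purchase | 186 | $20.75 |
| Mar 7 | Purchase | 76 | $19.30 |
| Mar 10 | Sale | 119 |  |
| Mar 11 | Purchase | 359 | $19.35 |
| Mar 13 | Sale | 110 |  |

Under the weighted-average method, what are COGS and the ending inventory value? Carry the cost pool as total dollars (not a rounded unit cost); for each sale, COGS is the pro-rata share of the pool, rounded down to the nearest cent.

After Mar 6: 186 on hand, pool $3,859.50 (≈ $20.7500 each)
After Mar 7: 262 on hand, pool $5,326.30 (≈ $20.3294 each)
Mar 10, sell 119: 119/262 × $5,326.30 → $2,419.19
After Mar 11: 502 on hand, pool $9,853.76 (≈ $19.6290 each)
Mar 13, sell 110: 110/502 × $9,853.76 → $2,159.19
Total COGS = $2,419.19 + $2,159.19 = $4,578.38
Ending inventory (cost pool remaining) = $7,694.57

COGS = $4,578.38; ending inventory = $7,694.57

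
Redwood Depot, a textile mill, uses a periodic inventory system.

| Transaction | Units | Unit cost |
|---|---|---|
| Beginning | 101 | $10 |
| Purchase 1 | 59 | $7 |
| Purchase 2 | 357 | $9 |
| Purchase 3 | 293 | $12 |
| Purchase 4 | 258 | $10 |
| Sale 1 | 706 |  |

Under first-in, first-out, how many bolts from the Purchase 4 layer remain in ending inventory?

Sale 1 (706) [FIFO — oldest first]: 101 @ $10 + 59 @ $7 + 357 @ $9 + 189 @ $12 = $6,904
Ending inventory: 104 @ $12 + 258 @ $10 = $3,828
Check: goods available $10,732 = COGS $6,904 + ending $3,828

258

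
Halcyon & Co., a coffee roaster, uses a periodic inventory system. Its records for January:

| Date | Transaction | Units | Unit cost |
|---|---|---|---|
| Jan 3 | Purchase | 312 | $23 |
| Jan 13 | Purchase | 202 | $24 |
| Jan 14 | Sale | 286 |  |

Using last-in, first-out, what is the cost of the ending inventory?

Jan 14, 286 sold [LIFO — newest first]: 202 @ $24 + 84 @ $23 = $6,780
Ending inventory: 228 @ $23 = $5,244

Ending inventory = $5,244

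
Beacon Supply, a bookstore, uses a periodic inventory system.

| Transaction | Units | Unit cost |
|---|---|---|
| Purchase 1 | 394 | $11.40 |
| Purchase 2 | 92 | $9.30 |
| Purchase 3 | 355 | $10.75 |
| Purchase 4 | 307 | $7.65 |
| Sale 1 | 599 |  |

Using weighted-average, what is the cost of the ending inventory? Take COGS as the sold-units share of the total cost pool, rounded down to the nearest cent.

Sale 1, sell 599: 599/1148 × $11,512.00 → $6,006.69
Ending inventory (cost pool remaining) = $5,505.31

Ending inventory = $5,505.31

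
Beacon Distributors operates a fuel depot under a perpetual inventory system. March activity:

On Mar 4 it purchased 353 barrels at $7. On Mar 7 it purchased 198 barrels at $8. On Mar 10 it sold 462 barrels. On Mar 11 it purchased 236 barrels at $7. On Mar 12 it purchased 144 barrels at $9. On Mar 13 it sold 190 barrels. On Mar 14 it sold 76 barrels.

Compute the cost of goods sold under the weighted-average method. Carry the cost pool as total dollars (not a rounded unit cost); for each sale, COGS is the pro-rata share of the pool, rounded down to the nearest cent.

After Mar 4: 353 on hand, pool $2,471.00 (≈ $7.0000 each)
After Mar 7: 551 on hand, pool $4,055.00 (≈ $7.3593 each)
Mar 10, sell 462: 462/551 × $4,055.00 → $3,400.01
After Mar 11: 325 on hand, pool $2,306.99 (≈ $7.0984 each)
After Mar 12: 469 on hand, pool $3,602.99 (≈ $7.6823 each)
Mar 13, sell 190: 190/469 × $3,602.99 → $1,459.63
Mar 14, sell 76: 76/279 × $2,143.36 → $583.85
Total COGS = $3,400.01 + $1,459.63 + $583.85 = $5,443.49
Ending inventory (cost pool remaining) = $1,559.51

COGS = $5,443.49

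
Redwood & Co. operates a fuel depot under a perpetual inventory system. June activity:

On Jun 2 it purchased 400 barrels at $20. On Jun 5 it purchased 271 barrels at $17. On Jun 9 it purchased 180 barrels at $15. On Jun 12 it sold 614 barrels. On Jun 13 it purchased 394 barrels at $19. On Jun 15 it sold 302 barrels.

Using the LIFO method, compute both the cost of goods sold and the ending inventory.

Jun 12, 614 sold [LIFO — newest first]: 180 @ $15 + 271 @ $17 + 163 @ $20 = $10,567
Jun 15, 302 sold [LIFO — newest first]: 302 @ $19 = $5,738
Total COGS = $10,567 + $5,738 = $16,305
Ending inventory: 237 @ $20 + 92 @ $19 = $6,488
Check: goods available $22,793 = COGS $16,305 + ending $6,488

COGS = $16,305; ending inventory = $6,488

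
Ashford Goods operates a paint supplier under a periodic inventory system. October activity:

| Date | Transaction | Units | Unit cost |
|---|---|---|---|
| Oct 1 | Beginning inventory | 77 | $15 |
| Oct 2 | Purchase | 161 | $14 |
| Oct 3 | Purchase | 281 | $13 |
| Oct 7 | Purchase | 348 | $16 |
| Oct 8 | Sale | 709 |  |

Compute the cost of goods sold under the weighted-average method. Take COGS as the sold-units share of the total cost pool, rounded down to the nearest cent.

COGS = $10,328.33

Oct 8, sell 709: 709/867 × $12,630.00 → $10,328.33
Ending inventory (cost pool remaining) = $2,301.67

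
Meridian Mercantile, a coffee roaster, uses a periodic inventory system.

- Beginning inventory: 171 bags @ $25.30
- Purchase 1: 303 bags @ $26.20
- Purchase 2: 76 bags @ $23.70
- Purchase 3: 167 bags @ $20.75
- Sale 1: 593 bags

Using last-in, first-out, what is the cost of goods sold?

Sale 1 (593) [LIFO — newest first]: 167 @ $20.75 + 76 @ $23.70 + 303 @ $26.20 + 47 @ $25.30 = $14,394.15
Ending inventory: 124 @ $25.30 = $3,137.20
Check: goods available $17,531.35 = COGS $14,394.15 + ending $3,137.20

COGS = $14,394.15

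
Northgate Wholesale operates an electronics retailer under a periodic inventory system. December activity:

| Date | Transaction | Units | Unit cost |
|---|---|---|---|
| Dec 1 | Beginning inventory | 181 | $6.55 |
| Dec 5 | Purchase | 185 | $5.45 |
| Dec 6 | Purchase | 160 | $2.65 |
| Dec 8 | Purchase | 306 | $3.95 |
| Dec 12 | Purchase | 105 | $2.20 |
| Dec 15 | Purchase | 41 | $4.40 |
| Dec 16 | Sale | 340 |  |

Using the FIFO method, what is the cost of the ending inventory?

Dec 16, 340 sold [FIFO — oldest first]: 181 @ $6.55 + 159 @ $5.45 = $2,052.10
Ending inventory: 26 @ $5.45 + 160 @ $2.65 + 306 @ $3.95 + 105 @ $2.20 + 41 @ $4.40 = $2,185.80
Check: goods available $4,237.90 = COGS $2,052.10 + ending $2,185.80

Ending inventory = $2,185.80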